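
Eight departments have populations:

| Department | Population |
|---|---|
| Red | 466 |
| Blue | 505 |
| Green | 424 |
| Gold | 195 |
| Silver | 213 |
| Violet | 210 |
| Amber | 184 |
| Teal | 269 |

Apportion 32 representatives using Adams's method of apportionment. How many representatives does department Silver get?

Standard divisor 2466/32 ≈ 77.062; standard quotas: Red 6.047, Blue 6.553, Green 5.502, Gold 2.530, Silver 2.764, Violet 2.725, Amber 2.388, Teal 3.491.
Rounding up gives 7, 7, 6, 3, 3, 3, 3, 4 = 36 seats, so the divisor must be adjusted.
With modified divisor 91: modified quotas Red 5.121, Blue 5.549, Green 4.659, Gold 2.143, Silver 2.341, Violet 2.308, Amber 2.022, Teal 2.956.
Rounding up: Red 6, Blue 6, Green 5, Gold 3, Silver 3, Violet 3, Amber 3, Teal 3 (total 32).
Silver receives 3.

3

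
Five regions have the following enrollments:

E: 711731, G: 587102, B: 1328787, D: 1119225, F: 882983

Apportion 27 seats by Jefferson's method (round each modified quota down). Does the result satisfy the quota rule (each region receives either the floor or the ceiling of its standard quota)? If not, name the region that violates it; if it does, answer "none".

none

Standard quotas: E 4.151, G 3.424, B 7.749, D 6.527, F 5.149.
Jefferson allocation: E 4, G 3, B 8, D 7, F 5.
Every allocation lies between the lower and upper quota.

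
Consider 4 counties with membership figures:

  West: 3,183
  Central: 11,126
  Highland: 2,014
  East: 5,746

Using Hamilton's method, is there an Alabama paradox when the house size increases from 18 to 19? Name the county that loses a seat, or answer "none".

none

At 18 seats: West 2, Central 9, Highland 2, East 5.
At 19 seats: West 3, Central 9, Highland 2, East 5.
No county's allocation decreased.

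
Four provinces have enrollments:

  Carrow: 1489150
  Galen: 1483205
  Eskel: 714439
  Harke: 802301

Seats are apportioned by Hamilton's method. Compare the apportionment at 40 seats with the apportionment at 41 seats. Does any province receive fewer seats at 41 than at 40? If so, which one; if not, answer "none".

At 40 seats: Carrow 13, Galen 13, Eskel 7, Harke 7.
At 41 seats: Carrow 14, Galen 14, Eskel 6, Harke 7.
Eskel drops from 7 to 6.

Eskel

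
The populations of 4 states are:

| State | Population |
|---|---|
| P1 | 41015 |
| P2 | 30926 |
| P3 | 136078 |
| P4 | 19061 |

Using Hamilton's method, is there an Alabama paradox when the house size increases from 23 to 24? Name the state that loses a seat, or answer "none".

none

At 23 seats: P1 4, P2 3, P3 14, P4 2.
At 24 seats: P1 4, P2 3, P3 15, P4 2.
No state's allocation decreased.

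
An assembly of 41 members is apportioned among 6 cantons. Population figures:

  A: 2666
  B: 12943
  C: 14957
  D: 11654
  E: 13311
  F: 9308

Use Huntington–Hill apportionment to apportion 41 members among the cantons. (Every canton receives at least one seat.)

With divisor 1573: modified quotas A 1.695, B 8.228, C 9.509, D 7.409, E 8.462, F 5.917.
Geometric-mean thresholds: A √(1·2)=1.414, B √(8·9)=8.485, C √(9·10)=9.487, D √(7·8)=7.483, E √(8·9)=8.485, F √(5·6)=5.477.
Each quota rounded against its threshold gives A 2, B 8, C 10, D 7, E 8, F 6 (total 41).

A: 2, B: 8, C: 10, D: 7, E: 8, F: 6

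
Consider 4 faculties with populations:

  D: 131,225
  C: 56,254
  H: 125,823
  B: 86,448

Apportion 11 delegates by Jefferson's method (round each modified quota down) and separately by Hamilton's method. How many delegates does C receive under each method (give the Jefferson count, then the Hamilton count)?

Jefferson: D 4, C 1, H 4, B 2.
Hamilton: D 4, C 2, H 3, B 2.
C gets 1 under Jefferson and 2 under Hamilton.

1 and 2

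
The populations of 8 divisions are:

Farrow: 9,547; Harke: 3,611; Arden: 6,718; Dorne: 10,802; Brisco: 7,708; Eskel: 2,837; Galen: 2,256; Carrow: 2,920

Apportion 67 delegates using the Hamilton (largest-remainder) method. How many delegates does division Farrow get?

Standard divisor: 46399 ÷ 67 ≈ 692.522.
Standard quotas: Farrow 13.7858, Harke 5.2143, Arden 9.7008, Dorne 15.5981, Brisco 11.1303, Eskel 4.0966, Galen 3.2577, Carrow 4.2165.
Lower quotas: Farrow 13, Harke 5, Arden 9, Dorne 15, Brisco 11, Eskel 4, Galen 3, Carrow 4 (sum 64, leaving 3 seats).
Remainders in descending order: Farrow 0.7858, Arden 0.7008, Dorne 0.5981, Galen 0.2577, Carrow 0.2165, Harke 0.2143, Brisco 0.1303, Eskel 0.0966.
Largest remainders: Farrow, Arden, Dorne receive the extra seats.
Farrow receives 14.

14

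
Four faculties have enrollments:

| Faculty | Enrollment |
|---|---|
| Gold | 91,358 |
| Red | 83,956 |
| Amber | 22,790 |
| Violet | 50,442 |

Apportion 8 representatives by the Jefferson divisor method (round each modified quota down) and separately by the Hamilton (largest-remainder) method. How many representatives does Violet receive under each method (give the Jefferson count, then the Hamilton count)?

2 and 1

Jefferson: Gold 3, Red 3, Amber 0, Violet 2.
Hamilton: Gold 3, Red 3, Amber 1, Violet 1.
Violet gets 2 under Jefferson and 1 under Hamilton.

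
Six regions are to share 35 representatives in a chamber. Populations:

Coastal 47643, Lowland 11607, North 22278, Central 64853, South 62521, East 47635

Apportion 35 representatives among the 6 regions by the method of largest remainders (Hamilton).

Coastal=6, Lowland=2, North=3, Central=9, South=9, East=6

Total 256537; standard divisor 256537/35 ≈ 7329.629.
Standard quotas: Coastal 6.5001, Lowland 1.5836, North 3.0394, Central 8.8481, South 8.5299, East 6.4990.
Lower quotas: Coastal 6, Lowland 1, North 3, Central 8, South 8, East 6 (sum 32, leaving 3 seats).
Remainders in descending order: Central 0.8481, Lowland 0.5836, South 0.5299, Coastal 0.5001, East 0.4990, North 0.0394.
The surplus seats go to Central, Lowland, South.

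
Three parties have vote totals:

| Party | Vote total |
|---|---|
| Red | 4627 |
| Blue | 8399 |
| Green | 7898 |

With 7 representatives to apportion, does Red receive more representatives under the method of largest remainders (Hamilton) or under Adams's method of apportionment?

Hamilton: Red 1, Blue 3, Green 3.
Adams: Red 2, Blue 3, Green 2.
Red gets 1 under Hamilton and 2 under Adams.

Adams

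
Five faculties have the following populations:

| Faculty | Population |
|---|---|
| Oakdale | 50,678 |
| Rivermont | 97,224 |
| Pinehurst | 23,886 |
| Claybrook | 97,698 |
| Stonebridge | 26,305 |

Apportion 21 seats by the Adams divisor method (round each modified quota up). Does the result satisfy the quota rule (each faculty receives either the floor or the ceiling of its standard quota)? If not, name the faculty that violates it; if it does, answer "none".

Standard quotas: Oakdale 3.598, Rivermont 6.903, Pinehurst 1.696, Claybrook 6.936, Stonebridge 1.868.
Adams allocation: Oakdale 4, Rivermont 6, Pinehurst 2, Claybrook 7, Stonebridge 2.
Every allocation lies between the lower and upper quota.

none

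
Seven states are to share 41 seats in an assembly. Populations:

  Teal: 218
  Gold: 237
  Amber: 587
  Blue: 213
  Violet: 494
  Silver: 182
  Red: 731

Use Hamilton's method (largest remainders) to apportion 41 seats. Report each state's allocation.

Total 2662; standard divisor 2662/41 ≈ 64.927.
Standard quotas: Teal 3.358, Gold 3.650, Amber 9.041, Blue 3.281, Violet 7.609, Silver 2.803, Red 11.259.
Lower quotas: Teal 3, Gold 3, Amber 9, Blue 3, Violet 7, Silver 2, Red 11 (sum 38, leaving 3 seats).
Remainders in descending order: Silver 0.803, Gold 0.650, Violet 0.609, Teal 0.358, Blue 0.281, Red 0.259, Amber 0.041.
The surplus seats go to Silver, Gold, Violet.

Teal=3, Gold=4, Amber=9, Blue=3, Violet=8, Silver=3, Red=11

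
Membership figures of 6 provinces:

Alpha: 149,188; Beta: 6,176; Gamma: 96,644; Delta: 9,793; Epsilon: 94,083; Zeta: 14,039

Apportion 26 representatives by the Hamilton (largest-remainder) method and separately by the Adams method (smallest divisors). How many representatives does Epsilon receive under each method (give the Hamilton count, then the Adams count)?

Hamilton: Alpha 10, Beta 0, Gamma 7, Delta 1, Epsilon 7, Zeta 1.
Adams: Alpha 10, Beta 1, Gamma 7, Delta 1, Epsilon 6, Zeta 1.
Epsilon gets 7 under Hamilton and 6 under Adams.

7 and 6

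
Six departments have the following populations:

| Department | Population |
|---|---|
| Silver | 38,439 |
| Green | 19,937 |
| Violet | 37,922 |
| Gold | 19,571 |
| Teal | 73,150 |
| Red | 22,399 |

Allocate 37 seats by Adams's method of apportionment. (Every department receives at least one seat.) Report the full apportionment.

Standard divisor 211418/37 ≈ 5714; standard quotas: Silver 6.727, Green 3.489, Violet 6.637, Gold 3.425, Teal 12.802, Red 3.920.
Rounding up gives 7, 4, 7, 4, 13, 4 = 39 seats, so the divisor must be adjusted.
With modified divisor 6360: modified quotas Silver 6.044, Green 3.135, Violet 5.963, Gold 3.077, Teal 11.502, Red 3.522.
Rounding up: Silver 7, Green 4, Violet 6, Gold 4, Teal 12, Red 4 (total 37).

Silver: 7, Green: 4, Violet: 6, Gold: 4, Teal: 12, Red: 4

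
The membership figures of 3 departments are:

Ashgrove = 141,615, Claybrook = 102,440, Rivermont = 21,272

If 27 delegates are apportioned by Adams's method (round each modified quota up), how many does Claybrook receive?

10

Standard divisor 265327/27 ≈ 9826.926; standard quotas: Ashgrove 14.411, Claybrook 10.424, Rivermont 2.165.
Rounding up gives 15, 11, 3 = 29 seats, so the divisor must be adjusted.
With modified divisor 10400: modified quotas Ashgrove 13.617, Claybrook 9.850, Rivermont 2.045.
Rounding up: Ashgrove 14, Claybrook 10, Rivermont 3 (total 27).
Claybrook receives 10.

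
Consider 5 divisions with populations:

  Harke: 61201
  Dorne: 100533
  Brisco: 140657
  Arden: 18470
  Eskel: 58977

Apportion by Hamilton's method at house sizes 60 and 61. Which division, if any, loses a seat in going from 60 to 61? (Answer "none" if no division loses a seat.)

none

At 60 seats: Harke 10, Dorne 16, Brisco 22, Arden 3, Eskel 9.
At 61 seats: Harke 10, Dorne 16, Brisco 23, Arden 3, Eskel 9.
No division's allocation decreased.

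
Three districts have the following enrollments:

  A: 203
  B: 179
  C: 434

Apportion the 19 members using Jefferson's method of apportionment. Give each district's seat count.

Standard divisor 816/19 ≈ 42.947; standard quotas: A 4.727, B 4.168, C 10.105.
Rounding down gives 4, 4, 10 = 18 seats, so the divisor must be adjusted.
With modified divisor 40: modified quotas A 5.075, B 4.475, C 10.850.
Rounding down: A 5, B 4, C 10 (total 19).

A: 5, B: 4, C: 10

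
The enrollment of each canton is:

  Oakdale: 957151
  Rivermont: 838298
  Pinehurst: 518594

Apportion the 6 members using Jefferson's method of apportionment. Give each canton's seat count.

Oakdale: 3, Rivermont: 2, Pinehurst: 1

Standard divisor 2314043/6 ≈ 385673.833; standard quotas: Oakdale 2.482, Rivermont 2.174, Pinehurst 1.345.
Rounding down gives 2, 2, 1 = 5 seats, so the divisor must be adjusted.
With modified divisor 299200: modified quotas Oakdale 3.199, Rivermont 2.802, Pinehurst 1.733.
Rounding down: Oakdale 3, Rivermont 2, Pinehurst 1 (total 6).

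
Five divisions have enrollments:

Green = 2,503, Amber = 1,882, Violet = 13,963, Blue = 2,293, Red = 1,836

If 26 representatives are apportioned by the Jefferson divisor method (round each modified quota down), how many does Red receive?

2

Standard divisor 22477/26 ≈ 864.5; standard quotas: Green 2.895, Amber 2.177, Violet 16.152, Blue 2.652, Red 2.124.
Rounding down gives 2, 2, 16, 2, 2 = 24 seats, so the divisor must be adjusted.
With modified divisor 800: modified quotas Green 3.129, Amber 2.353, Violet 17.454, Blue 2.866, Red 2.295.
Rounding down: Green 3, Amber 2, Violet 17, Blue 2, Red 2 (total 26).
Red receives 2.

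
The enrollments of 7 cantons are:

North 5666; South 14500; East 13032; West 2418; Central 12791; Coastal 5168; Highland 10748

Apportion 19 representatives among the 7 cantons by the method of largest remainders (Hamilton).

The standard divisor is 64323/19 ≈ 3385.421.
Standard quotas: North 1.6736, South 4.2831, East 3.8494, West 0.7142, Central 3.7783, Coastal 1.5265, Highland 3.1748.
Lower quotas: North 1, South 4, East 3, West 0, Central 3, Coastal 1, Highland 3 (sum 15, leaving 4 seats).
Remainders in descending order: East 0.8494, Central 0.7783, West 0.7142, North 0.6736, Coastal 0.5265, South 0.2831, Highland 0.1748.
The surplus seats go to East, Central, West, North.

North 2, South 4, East 4, West 1, Central 4, Coastal 1, Highland 3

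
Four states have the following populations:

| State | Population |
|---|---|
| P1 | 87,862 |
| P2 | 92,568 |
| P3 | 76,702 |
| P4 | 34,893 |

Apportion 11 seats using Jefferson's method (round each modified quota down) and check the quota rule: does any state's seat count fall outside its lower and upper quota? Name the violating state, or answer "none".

Standard quotas: P1 3.310, P2 3.487, P3 2.889, P4 1.314.
Jefferson allocation: P1 3, P2 4, P3 3, P4 1.
Every allocation lies between the lower and upper quota.

none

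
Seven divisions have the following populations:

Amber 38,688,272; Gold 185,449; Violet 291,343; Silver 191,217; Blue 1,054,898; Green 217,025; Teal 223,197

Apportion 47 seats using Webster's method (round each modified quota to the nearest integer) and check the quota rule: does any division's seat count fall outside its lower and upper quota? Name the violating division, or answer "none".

Amber

Standard quotas: Amber 44.511, Gold 0.213, Violet 0.335, Silver 0.220, Blue 1.214, Green 0.250, Teal 0.257.
Webster allocation: Amber 46, Gold 0, Violet 0, Silver 0, Blue 1, Green 0, Teal 0.
Amber has quota 44.511 (lower 44, upper 45) but receives 46 — outside the quota interval.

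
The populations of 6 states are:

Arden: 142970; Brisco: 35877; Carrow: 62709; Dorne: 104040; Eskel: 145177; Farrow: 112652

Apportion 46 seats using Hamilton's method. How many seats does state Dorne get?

8

Total 603425; standard divisor 603425/46 ≈ 13117.935.
Standard quotas: Arden 10.8988, Brisco 2.7350, Carrow 4.7804, Dorne 7.9311, Eskel 11.0671, Farrow 8.5876.
Lower quotas: Arden 10, Brisco 2, Carrow 4, Dorne 7, Eskel 11, Farrow 8 (sum 42, leaving 4 seats).
Remainders in descending order: Dorne 0.9311, Arden 0.8988, Carrow 0.7804, Brisco 0.7350, Farrow 0.5876, Eskel 0.0671.
The surplus seats go to Dorne, Arden, Carrow, Brisco.
Dorne receives 8.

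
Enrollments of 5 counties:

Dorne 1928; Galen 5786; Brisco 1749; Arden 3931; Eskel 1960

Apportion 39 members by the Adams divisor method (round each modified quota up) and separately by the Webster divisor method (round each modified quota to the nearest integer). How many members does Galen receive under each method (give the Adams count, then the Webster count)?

Adams: Dorne 5, Galen 14, Brisco 5, Arden 10, Eskel 5.
Webster: Dorne 5, Galen 15, Brisco 4, Arden 10, Eskel 5.
Galen gets 14 under Adams and 15 under Webster.

14 and 15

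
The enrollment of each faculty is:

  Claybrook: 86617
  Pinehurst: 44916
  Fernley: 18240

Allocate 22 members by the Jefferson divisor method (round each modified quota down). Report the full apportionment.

Claybrook 13, Pinehurst 7, Fernley 2

Standard divisor 149773/22 ≈ 6807.864; standard quotas: Claybrook 12.723, Pinehurst 6.598, Fernley 2.679.
Rounding down gives 12, 6, 2 = 20 seats, so the divisor must be adjusted.
With modified divisor 6300: modified quotas Claybrook 13.749, Pinehurst 7.130, Fernley 2.895.
Rounding down: Claybrook 13, Pinehurst 7, Fernley 2 (total 22).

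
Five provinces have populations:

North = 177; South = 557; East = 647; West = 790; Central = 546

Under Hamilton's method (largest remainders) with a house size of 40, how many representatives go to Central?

8

Standard divisor: 2717 ÷ 40 ≈ 67.925.
Standard quotas: North 2.606, South 8.200, East 9.525, West 11.630, Central 8.038.
Lower quotas: North 2, South 8, East 9, West 11, Central 8 (sum 38, leaving 2 seats).
Remainders in descending order: West 0.630, North 0.606, East 0.525, South 0.200, Central 0.038.
The surplus seats go to West, North.
Central receives 8.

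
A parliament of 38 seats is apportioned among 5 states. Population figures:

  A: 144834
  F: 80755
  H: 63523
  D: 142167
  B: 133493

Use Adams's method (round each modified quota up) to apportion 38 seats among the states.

Standard divisor 564772/38 ≈ 14862.421; standard quotas: A 9.745, F 5.434, H 4.274, D 9.566, B 8.982.
Rounding up gives 10, 6, 5, 10, 9 = 40 seats, so the divisor must be adjusted.
With modified divisor 16000: modified quotas A 9.052, F 5.047, H 3.970, D 8.885, B 8.343.
Rounding up: A 10, F 6, H 4, D 9, B 9 (total 38).

A 10, F 6, H 4, D 9, B 9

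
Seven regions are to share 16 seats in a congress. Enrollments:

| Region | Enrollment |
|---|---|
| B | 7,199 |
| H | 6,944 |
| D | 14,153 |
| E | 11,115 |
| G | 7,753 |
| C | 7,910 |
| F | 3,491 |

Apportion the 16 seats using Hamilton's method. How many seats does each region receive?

Total 58565; standard divisor 58565/16 ≈ 3660.312.
Standard quotas: B 1.9668, H 1.8971, D 3.8666, E 3.0366, G 2.1181, C 2.1610, F 0.9537.
Lower quotas: B 1, H 1, D 3, E 3, G 2, C 2, F 0 (sum 12, leaving 4 seats).
Remainders in descending order: B 0.9668, F 0.9537, H 0.8971, D 0.8666, C 0.1610, G 0.1181, E 0.0366.
Largest remainders: B, F, H, D receive the extra seats.

B=2, H=2, D=4, E=3, G=2, C=2, F=1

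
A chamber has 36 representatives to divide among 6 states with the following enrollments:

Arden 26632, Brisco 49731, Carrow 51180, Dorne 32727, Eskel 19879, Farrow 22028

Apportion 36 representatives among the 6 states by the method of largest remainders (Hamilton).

The standard divisor is 202177/36 ≈ 5616.028.
Standard quotas: Arden 4.7421, Brisco 8.8552, Carrow 9.1132, Dorne 5.8274, Eskel 3.5397, Farrow 3.9223.
Lower quotas: Arden 4, Brisco 8, Carrow 9, Dorne 5, Eskel 3, Farrow 3 (sum 32, leaving 4 seats).
Remainders in descending order: Farrow 0.9223, Brisco 0.8552, Dorne 0.8274, Arden 0.7421, Eskel 0.5397, Carrow 0.1132.
The surplus seats go to Farrow, Brisco, Dorne, Arden.

Arden 5, Brisco 9, Carrow 9, Dorne 6, Eskel 3, Farrow 4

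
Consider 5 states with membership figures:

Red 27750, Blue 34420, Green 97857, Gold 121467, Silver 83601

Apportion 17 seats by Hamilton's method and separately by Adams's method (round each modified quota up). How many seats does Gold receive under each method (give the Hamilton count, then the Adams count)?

Hamilton: Red 1, Blue 2, Green 4, Gold 6, Silver 4.
Adams: Red 2, Blue 2, Green 4, Gold 5, Silver 4.
Gold gets 6 under Hamilton and 5 under Adams.

6 and 5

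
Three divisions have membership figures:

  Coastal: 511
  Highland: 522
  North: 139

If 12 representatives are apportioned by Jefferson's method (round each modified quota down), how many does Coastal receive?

Standard divisor 1172/12 ≈ 97.667; standard quotas: Coastal 5.232, Highland 5.345, North 1.423.
Rounding down gives 5, 5, 1 = 11 seats, so the divisor must be adjusted.
With modified divisor 86: modified quotas Coastal 5.942, Highland 6.070, North 1.616.
Rounding down: Coastal 5, Highland 6, North 1 (total 12).
Coastal receives 5.

5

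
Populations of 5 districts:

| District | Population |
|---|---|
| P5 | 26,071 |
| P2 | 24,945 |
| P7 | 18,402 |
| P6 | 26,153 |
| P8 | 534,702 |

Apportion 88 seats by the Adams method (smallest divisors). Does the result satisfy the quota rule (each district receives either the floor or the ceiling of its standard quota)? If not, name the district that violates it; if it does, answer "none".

Standard quotas: P5 3.640, P2 3.483, P7 2.569, P6 3.652, P8 74.656.
Adams allocation: P5 4, P2 4, P7 3, P6 4, P8 73.
P8 has quota 74.656 (lower 74, upper 75) but receives 73 — outside the quota interval.

P8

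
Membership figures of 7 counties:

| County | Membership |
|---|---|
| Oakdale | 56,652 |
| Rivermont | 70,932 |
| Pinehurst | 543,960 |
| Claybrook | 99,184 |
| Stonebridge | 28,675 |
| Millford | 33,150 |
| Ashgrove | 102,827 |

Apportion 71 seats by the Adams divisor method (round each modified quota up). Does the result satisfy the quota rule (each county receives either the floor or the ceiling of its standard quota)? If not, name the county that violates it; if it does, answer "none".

Pinehurst

Standard quotas: Oakdale 4.300, Rivermont 5.384, Pinehurst 41.289, Claybrook 7.529, Stonebridge 2.177, Millford 2.516, Ashgrove 7.805.
Adams allocation: Oakdale 4, Rivermont 6, Pinehurst 39, Claybrook 8, Stonebridge 3, Millford 3, Ashgrove 8.
Pinehurst has quota 41.289 (lower 41, upper 42) but receives 39 — outside the quota interval.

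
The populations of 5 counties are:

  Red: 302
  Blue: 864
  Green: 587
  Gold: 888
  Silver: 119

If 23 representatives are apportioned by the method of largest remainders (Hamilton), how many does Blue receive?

Total 2760; standard divisor 2760/23 = 120.
Standard quotas: Red 2.517, Blue 7.200, Green 4.892, Gold 7.400, Silver 0.992.
Lower quotas: Red 2, Blue 7, Green 4, Gold 7, Silver 0 (sum 20, leaving 3 seats).
Remainders in descending order: Silver 0.992, Green 0.892, Red 0.517, Gold 0.400, Blue 0.200.
Largest remainders: Silver, Green, Red receive the extra seats.
Blue receives 7.

7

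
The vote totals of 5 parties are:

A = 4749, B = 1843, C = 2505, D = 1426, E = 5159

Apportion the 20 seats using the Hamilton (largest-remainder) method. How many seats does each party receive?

The standard divisor is 15682/20 ≈ 784.1.
Standard quotas: A 6.0566, B 2.3505, C 3.1947, D 1.8186, E 6.5795.
Lower quotas: A 6, B 2, C 3, D 1, E 6 (sum 18, leaving 2 seats).
Remainders in descending order: D 0.8186, E 0.5795, B 0.3505, C 0.1947, A 0.0566.
Largest remainders: D, E receive the extra seats.

A 6; B 2; C 3; D 2; E 7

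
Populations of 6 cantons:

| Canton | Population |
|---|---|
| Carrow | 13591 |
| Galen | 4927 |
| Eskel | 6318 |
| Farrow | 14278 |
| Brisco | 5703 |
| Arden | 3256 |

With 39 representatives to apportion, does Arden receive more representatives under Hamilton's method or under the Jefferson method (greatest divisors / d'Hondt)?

Hamilton: Carrow 11, Galen 4, Eskel 5, Farrow 11, Brisco 5, Arden 3.
Jefferson: Carrow 11, Galen 4, Eskel 5, Farrow 12, Brisco 5, Arden 2.
Arden gets 3 under Hamilton and 2 under Jefferson.

Hamilton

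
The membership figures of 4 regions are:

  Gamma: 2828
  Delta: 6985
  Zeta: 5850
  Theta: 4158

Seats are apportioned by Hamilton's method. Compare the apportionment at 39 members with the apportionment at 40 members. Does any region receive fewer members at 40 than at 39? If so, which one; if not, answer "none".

none

At 39 seats: Gamma 6, Delta 14, Zeta 11, Theta 8.
At 40 seats: Gamma 6, Delta 14, Zeta 12, Theta 8.
No region's allocation decreased.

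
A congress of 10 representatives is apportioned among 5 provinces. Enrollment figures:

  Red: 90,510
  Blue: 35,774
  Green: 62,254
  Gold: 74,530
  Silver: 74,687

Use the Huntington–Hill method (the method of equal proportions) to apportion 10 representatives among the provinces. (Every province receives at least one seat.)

Red=3, Blue=1, Green=2, Gold=2, Silver=2

With divisor 33721: modified quotas Red 2.684, Blue 1.061, Green 1.846, Gold 2.210, Silver 2.215.
Geometric-mean thresholds: Red √(2·3)=2.449, Blue √(1·2)=1.414, Green √(1·2)=1.414, Gold √(2·3)=2.449, Silver √(2·3)=2.449.
Each quota rounded against its threshold gives Red 3, Blue 1, Green 2, Gold 2, Silver 2 (total 10).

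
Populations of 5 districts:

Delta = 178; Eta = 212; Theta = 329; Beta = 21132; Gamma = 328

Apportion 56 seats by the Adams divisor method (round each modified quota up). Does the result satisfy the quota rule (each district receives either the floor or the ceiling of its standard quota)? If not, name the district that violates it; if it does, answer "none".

Beta

Standard quotas: Delta 0.449, Eta 0.535, Theta 0.831, Beta 53.356, Gamma 0.828.
Adams allocation: Delta 1, Eta 1, Theta 1, Beta 52, Gamma 1.
Beta has quota 53.356 (lower 53, upper 54) but receives 52 — outside the quota interval.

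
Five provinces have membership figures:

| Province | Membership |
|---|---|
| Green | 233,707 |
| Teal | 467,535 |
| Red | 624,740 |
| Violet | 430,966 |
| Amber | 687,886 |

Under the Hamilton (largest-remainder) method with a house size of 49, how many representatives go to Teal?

9

The standard divisor is 2444834/49 ≈ 49894.571.
Standard quotas: Green 4.6840, Teal 9.3705, Red 12.5212, Violet 8.6375, Amber 13.7868.
Lower quotas: Green 4, Teal 9, Red 12, Violet 8, Amber 13 (sum 46, leaving 3 seats).
Remainders in descending order: Amber 0.7868, Green 0.6840, Violet 0.6375, Red 0.5212, Teal 0.3705.
Largest remainders: Amber, Green, Violet receive the extra seats.
Teal receives 9.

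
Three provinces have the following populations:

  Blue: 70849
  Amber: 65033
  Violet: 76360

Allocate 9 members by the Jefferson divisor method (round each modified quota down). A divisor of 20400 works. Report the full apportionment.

With modified divisor 20400: modified quotas Blue 3.473, Amber 3.188, Violet 3.743.
Rounding down: Blue 3, Amber 3, Violet 3 (total 9).

Blue=3; Amber=3; Violet=3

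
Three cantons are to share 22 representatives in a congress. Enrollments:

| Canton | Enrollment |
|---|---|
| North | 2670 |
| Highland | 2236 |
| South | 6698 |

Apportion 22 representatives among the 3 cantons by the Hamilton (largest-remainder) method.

Total 11604; standard divisor 11604/22 ≈ 527.455.
Standard quotas: North 5.0620, Highland 4.2392, South 12.6987.
Lower quotas: North 5, Highland 4, South 12 (sum 21, leaving 1 seat).
Remainders in descending order: South 0.6987, Highland 0.2392, North 0.0620.
The surplus seat goes to South.

North: 5, Highland: 4, South: 13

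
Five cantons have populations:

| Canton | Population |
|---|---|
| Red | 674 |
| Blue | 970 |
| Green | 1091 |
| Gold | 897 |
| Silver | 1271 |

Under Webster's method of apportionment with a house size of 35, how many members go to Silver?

Standard divisor 4903/35 ≈ 140.086; standard quotas: Red 4.811, Blue 6.924, Green 7.788, Gold 6.403, Silver 9.073.
Rounding to the nearest integer gives Red 5, Blue 7, Green 8, Gold 6, Silver 9 — total 35, matching the house size, so no adjustment is needed.
Silver receives 9.

9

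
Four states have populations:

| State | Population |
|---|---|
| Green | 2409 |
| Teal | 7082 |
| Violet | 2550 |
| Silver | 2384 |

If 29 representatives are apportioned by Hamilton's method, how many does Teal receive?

Standard divisor: 14425 ÷ 29 ≈ 497.414.
Standard quotas: Green 4.8431, Teal 14.2376, Violet 5.1265, Silver 4.7928.
Lower quotas: Green 4, Teal 14, Violet 5, Silver 4 (sum 27, leaving 2 seats).
Remainders in descending order: Green 0.8431, Silver 0.7928, Teal 0.2376, Violet 0.1265.
The surplus seats go to Green, Silver.
Teal receives 14.

14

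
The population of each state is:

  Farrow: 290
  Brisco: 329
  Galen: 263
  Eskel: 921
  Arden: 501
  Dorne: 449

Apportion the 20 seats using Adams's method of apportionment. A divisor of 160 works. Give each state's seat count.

With modified divisor 160: modified quotas Farrow 1.812, Brisco 2.056, Galen 1.644, Eskel 5.756, Arden 3.131, Dorne 2.806.
Rounding up: Farrow 2, Brisco 3, Galen 2, Eskel 6, Arden 4, Dorne 3 (total 20).

Farrow=2, Brisco=3, Galen=2, Eskel=6, Arden=4, Dorne=3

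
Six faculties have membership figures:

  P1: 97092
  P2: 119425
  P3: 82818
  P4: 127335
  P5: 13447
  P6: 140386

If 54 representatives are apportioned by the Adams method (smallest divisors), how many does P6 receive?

Standard divisor 580503/54 ≈ 10750.056; standard quotas: P1 9.032, P2 11.109, P3 7.704, P4 11.845, P5 1.251, P6 13.059.
Rounding up gives 10, 12, 8, 12, 2, 14 = 58 seats, so the divisor must be adjusted.
With modified divisor 11600: modified quotas P1 8.370, P2 10.295, P3 7.139, P4 10.977, P5 1.159, P6 12.102.
Rounding up: P1 9, P2 11, P3 8, P4 11, P5 2, P6 13 (total 54).
P6 receives 13.

13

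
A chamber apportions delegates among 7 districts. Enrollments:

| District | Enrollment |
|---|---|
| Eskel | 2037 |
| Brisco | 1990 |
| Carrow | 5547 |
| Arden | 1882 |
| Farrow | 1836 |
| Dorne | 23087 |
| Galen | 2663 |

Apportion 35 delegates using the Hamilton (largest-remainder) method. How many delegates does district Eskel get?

2

The standard divisor is 39042/35 ≈ 1115.486.
Standard quotas: Eskel 1.8261, Brisco 1.7840, Carrow 4.9727, Arden 1.6872, Farrow 1.6459, Dorne 20.6968, Galen 2.3873.
Lower quotas: Eskel 1, Brisco 1, Carrow 4, Arden 1, Farrow 1, Dorne 20, Galen 2 (sum 30, leaving 5 seats).
Remainders in descending order: Carrow 0.9727, Eskel 0.8261, Brisco 0.7840, Dorne 0.6968, Arden 0.6872, Farrow 0.6459, Galen 0.3873.
Largest remainders: Carrow, Eskel, Brisco, Dorne, Arden receive the extra seats.
Eskel receives 2.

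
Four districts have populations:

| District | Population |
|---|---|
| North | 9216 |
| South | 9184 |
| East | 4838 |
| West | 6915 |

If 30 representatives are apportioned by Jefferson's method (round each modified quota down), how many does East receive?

5

Standard divisor 30153/30 ≈ 1005.1; standard quotas: North 9.169, South 9.137, East 4.813, West 6.880.
Rounding down gives 9, 9, 4, 6 = 28 seats, so the divisor must be adjusted.
With modified divisor 940: modified quotas North 9.804, South 9.770, East 5.147, West 7.356.
Rounding down: North 9, South 9, East 5, West 7 (total 30).
East receives 5.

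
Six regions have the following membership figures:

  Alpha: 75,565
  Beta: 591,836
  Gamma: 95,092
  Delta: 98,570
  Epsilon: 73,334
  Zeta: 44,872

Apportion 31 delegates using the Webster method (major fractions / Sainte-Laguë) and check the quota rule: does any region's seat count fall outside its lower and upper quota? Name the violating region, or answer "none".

Standard quotas: Alpha 2.392, Beta 18.735, Gamma 3.010, Delta 3.120, Epsilon 2.321, Zeta 1.420.
Webster allocation: Alpha 2, Beta 20, Gamma 3, Delta 3, Epsilon 2, Zeta 1.
Beta has quota 18.735 (lower 18, upper 19) but receives 20 — outside the quota interval.

Beta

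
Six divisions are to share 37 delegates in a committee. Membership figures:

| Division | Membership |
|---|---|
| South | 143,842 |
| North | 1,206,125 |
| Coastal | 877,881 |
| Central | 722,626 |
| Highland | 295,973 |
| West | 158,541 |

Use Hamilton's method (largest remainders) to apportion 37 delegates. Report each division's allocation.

Standard divisor: 3404988 ÷ 37 ≈ 92026.703.
Standard quotas: South 1.5630, North 13.1063, Coastal 9.5394, Central 7.8524, Highland 3.2162, West 1.7228.
Lower quotas: South 1, North 13, Coastal 9, Central 7, Highland 3, West 1 (sum 34, leaving 3 seats).
Remainders in descending order: Central 0.8524, West 0.7228, South 0.5630, Coastal 0.5394, Highland 0.2162, North 0.1063.
Largest remainders: Central, West, South receive the extra seats.

South 2; North 13; Coastal 9; Central 8; Highland 3; West 2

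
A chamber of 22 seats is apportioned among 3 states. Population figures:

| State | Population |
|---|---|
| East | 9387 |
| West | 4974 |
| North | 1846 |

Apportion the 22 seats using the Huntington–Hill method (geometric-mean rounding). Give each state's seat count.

East 12, West 7, North 3

With divisor 753: modified quotas East 12.466, West 6.606, North 2.452.
Geometric-mean thresholds: East √(12·13)=12.490, West √(6·7)=6.481, North √(2·3)=2.449.
Each quota rounded against its threshold gives East 12, West 7, North 3 (total 22).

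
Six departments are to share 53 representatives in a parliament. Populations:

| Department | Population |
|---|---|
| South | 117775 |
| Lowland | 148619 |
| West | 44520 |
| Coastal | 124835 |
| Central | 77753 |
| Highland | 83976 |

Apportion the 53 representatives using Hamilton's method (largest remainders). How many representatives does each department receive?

The standard divisor is 597478/53 ≈ 11273.17.
Standard quotas: South 10.4474, Lowland 13.1834, West 3.9492, Coastal 11.0736, Central 6.8972, Highland 7.4492.
Lower quotas: South 10, Lowland 13, West 3, Coastal 11, Central 6, Highland 7 (sum 50, leaving 3 seats).
Remainders in descending order: West 0.9492, Central 0.8972, Highland 0.4492, South 0.4474, Lowland 0.1834, Coastal 0.0736.
Largest remainders: West, Central, Highland receive the extra seats.

South 10; Lowland 13; West 4; Coastal 11; Central 7; Highland 8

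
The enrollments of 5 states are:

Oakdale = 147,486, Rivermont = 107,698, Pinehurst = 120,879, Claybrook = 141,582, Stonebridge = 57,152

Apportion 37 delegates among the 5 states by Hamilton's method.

Standard divisor: 574797 ÷ 37 ≈ 15535.054.
Standard quotas: Oakdale 9.4938, Rivermont 6.9326, Pinehurst 7.7810, Claybrook 9.1137, Stonebridge 3.6789.
Lower quotas: Oakdale 9, Rivermont 6, Pinehurst 7, Claybrook 9, Stonebridge 3 (sum 34, leaving 3 seats).
Remainders in descending order: Rivermont 0.9326, Pinehurst 0.7810, Stonebridge 0.6789, Oakdale 0.4938, Claybrook 0.1137.
Largest remainders: Rivermont, Pinehurst, Stonebridge receive the extra seats.

Oakdale=9, Rivermont=7, Pinehurst=8, Claybrook=9, Stonebridge=4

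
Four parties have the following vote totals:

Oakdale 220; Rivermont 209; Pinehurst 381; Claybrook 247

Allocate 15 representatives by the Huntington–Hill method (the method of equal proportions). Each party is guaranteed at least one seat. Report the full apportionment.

Oakdale 3, Rivermont 3, Pinehurst 5, Claybrook 4

With divisor 70: modified quotas Oakdale 3.143, Rivermont 2.986, Pinehurst 5.443, Claybrook 3.529.
Geometric-mean thresholds: Oakdale √(3·4)=3.464, Rivermont √(2·3)=2.449, Pinehurst √(5·6)=5.477, Claybrook √(3·4)=3.464.
Each quota rounded against its threshold gives Oakdale 3, Rivermont 3, Pinehurst 5, Claybrook 4 (total 15).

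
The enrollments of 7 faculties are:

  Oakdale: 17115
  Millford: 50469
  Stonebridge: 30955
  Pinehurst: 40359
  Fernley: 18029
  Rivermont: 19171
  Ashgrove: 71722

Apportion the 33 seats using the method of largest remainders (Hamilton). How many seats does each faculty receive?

Standard divisor: 247820 ÷ 33 ≈ 7509.697.
Standard quotas: Oakdale 2.2791, Millford 6.7205, Stonebridge 4.1220, Pinehurst 5.3743, Fernley 2.4008, Rivermont 2.5528, Ashgrove 9.5506.
Lower quotas: Oakdale 2, Millford 6, Stonebridge 4, Pinehurst 5, Fernley 2, Rivermont 2, Ashgrove 9 (sum 30, leaving 3 seats).
Remainders in descending order: Millford 0.7205, Rivermont 0.5528, Ashgrove 0.5506, Fernley 0.4008, Pinehurst 0.3743, Oakdale 0.2791, Stonebridge 0.1220.
The surplus seats go to Millford, Rivermont, Ashgrove.

Oakdale 2; Millford 7; Stonebridge 4; Pinehurst 5; Fernley 2; Rivermont 3; Ashgrove 10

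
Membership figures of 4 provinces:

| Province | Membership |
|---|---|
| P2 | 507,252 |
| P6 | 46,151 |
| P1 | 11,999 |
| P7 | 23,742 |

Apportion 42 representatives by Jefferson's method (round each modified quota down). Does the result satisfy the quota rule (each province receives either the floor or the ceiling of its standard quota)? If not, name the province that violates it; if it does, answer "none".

Standard quotas: P2 36.162, P6 3.290, P1 0.855, P7 1.693.
Jefferson allocation: P2 38, P6 3, P1 0, P7 1.
P2 has quota 36.162 (lower 36, upper 37) but receives 38 — outside the quota interval.

P2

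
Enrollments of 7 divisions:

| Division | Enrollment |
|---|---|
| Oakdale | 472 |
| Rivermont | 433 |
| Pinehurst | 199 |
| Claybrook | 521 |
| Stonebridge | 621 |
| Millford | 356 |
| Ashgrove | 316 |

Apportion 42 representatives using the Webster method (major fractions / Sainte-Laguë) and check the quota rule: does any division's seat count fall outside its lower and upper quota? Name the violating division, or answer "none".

Standard quotas: Oakdale 6.794, Rivermont 6.232, Pinehurst 2.864, Claybrook 7.499, Stonebridge 8.938, Millford 5.124, Ashgrove 4.548.
Webster allocation: Oakdale 7, Rivermont 6, Pinehurst 3, Claybrook 7, Stonebridge 9, Millford 5, Ashgrove 5.
Every allocation lies between the lower and upper quota.

none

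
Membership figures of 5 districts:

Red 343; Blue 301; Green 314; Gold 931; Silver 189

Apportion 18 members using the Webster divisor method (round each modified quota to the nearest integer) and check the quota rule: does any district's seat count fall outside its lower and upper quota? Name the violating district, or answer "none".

Standard quotas: Red 2.971, Blue 2.607, Green 2.720, Gold 8.064, Silver 1.637.
Webster allocation: Red 3, Blue 2, Green 3, Gold 8, Silver 2.
Every allocation lies between the lower and upper quota.

none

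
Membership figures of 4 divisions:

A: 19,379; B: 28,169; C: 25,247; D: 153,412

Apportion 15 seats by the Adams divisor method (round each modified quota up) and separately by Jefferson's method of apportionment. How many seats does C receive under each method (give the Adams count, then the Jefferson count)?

Adams: A 2, B 2, C 2, D 9.
Jefferson: A 1, B 2, C 1, D 11.
C gets 2 under Adams and 1 under Jefferson.

2 and 1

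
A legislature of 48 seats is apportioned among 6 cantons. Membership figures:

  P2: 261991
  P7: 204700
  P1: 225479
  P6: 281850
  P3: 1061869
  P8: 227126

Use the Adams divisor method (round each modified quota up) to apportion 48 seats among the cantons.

P2 6; P7 5; P1 5; P6 6; P3 21; P8 5

Standard divisor 2263015/48 ≈ 47146.146; standard quotas: P2 5.557, P7 4.342, P1 4.783, P6 5.978, P3 22.523, P8 4.817.
Rounding up gives 6, 5, 5, 6, 23, 5 = 50 seats, so the divisor must be adjusted.
With modified divisor 50900: modified quotas P2 5.147, P7 4.022, P1 4.430, P6 5.537, P3 20.862, P8 4.462.
Rounding up: P2 6, P7 5, P1 5, P6 6, P3 21, P8 5 (total 48).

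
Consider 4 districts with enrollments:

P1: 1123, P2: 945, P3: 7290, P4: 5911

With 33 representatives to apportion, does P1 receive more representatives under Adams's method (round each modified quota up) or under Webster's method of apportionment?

Adams

Adams: P1 3, P2 2, P3 15, P4 13.
Webster: P1 2, P2 2, P3 16, P4 13.
P1 gets 3 under Adams and 2 under Webster.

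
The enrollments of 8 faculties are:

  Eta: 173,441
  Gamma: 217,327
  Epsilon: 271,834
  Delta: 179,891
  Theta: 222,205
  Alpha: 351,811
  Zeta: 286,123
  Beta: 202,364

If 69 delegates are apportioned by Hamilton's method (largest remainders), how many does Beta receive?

The standard divisor is 1904996/69 ≈ 27608.638.
Standard quotas: Eta 6.2821, Gamma 7.8717, Epsilon 9.8460, Delta 6.5158, Theta 8.0484, Alpha 12.7428, Zeta 10.3635, Beta 7.3297.
Lower quotas: Eta 6, Gamma 7, Epsilon 9, Delta 6, Theta 8, Alpha 12, Zeta 10, Beta 7 (sum 65, leaving 4 seats).
Remainders in descending order: Gamma 0.8717, Epsilon 0.8460, Alpha 0.7428, Delta 0.5158, Zeta 0.3635, Beta 0.3297, Eta 0.2821, Theta 0.0484.
The surplus seats go to Gamma, Epsilon, Alpha, Delta.
Beta receives 7.

7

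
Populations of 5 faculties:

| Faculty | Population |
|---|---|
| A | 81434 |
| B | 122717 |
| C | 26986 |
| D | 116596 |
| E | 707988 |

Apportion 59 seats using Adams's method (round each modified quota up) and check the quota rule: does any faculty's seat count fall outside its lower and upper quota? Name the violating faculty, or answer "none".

Standard quotas: A 4.551, B 6.858, C 1.508, D 6.516, E 39.567.
Adams allocation: A 5, B 7, C 2, D 7, E 38.
E has quota 39.567 (lower 39, upper 40) but receives 38 — outside the quota interval.

E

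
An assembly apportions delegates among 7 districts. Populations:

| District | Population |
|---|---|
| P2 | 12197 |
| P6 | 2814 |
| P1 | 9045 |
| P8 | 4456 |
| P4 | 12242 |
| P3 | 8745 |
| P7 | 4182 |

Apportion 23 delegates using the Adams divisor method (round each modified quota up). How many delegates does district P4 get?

5

Standard divisor 53681/23 ≈ 2333.957; standard quotas: P2 5.226, P6 1.206, P1 3.875, P8 1.909, P4 5.245, P3 3.747, P7 1.792.
Rounding up gives 6, 2, 4, 2, 6, 4, 2 = 26 seats, so the divisor must be adjusted.
With modified divisor 2884.7: modified quotas P2 4.228, P6 0.975, P1 3.136, P8 1.545, P4 4.244, P3 3.032, P7 1.450.
Rounding up: P2 5, P6 1, P1 4, P8 2, P4 5, P3 4, P7 2 (total 23).
P4 receives 5.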